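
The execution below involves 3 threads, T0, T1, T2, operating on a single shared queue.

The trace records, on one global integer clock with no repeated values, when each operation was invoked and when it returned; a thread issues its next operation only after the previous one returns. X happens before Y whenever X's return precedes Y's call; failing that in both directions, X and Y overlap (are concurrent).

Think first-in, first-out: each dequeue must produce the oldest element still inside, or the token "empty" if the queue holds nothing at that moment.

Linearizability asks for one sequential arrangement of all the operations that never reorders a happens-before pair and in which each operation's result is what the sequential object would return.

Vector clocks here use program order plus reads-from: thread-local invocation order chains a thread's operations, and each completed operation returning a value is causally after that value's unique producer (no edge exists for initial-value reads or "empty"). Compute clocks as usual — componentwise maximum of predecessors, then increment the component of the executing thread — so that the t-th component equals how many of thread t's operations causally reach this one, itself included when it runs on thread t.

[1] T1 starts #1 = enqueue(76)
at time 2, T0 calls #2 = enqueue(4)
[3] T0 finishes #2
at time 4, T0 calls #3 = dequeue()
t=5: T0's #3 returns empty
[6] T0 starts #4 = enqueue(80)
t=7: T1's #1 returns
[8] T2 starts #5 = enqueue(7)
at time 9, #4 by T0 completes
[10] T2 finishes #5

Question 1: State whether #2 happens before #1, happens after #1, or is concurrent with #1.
concurrent

#2 spans [2,3], #1 spans [1,7]
the intervals overlap in both directions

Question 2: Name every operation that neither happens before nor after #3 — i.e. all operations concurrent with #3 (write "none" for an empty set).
#1

concurrent with #3 ([4,5]): every op whose interval crosses 4..5
#1 [1,7]: concurrent
#2 [2,3]: before
#4 [6,9]: after
#5 [8,10]: after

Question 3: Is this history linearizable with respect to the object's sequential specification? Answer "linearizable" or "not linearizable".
not linearizable

cut after 4 events: linearizable; cut after 5 events (#3 responds, time 5): not linearizable
a single order respects real time; the 2 completed queue operations fail replay along it
completion choices over the 1 pending operation (#1) were checked; none helps
take #2, #3 (pending dropped): step 2 already fails, because #3 dequeue() → empty cannot occur there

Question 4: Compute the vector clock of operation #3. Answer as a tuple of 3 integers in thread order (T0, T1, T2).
(2, 0, 0)

#5, invoked 8, has no incoming edges; only T2's bump applies → (0, 0, 1)
#1, invoked 1, has no incoming edges; only T1's bump applies → (0, 1, 0)
#2, invoked 2, has no incoming edges; only T0's bump applies → (1, 0, 0)
VC(#3, invoked at 4): max of VC(#2)=(1, 0, 0), then +1 on thread T0 → (2, 0, 0)
VC(#4, invoked at 6): max of VC(#3)=(2, 0, 0), then +1 on thread T0 → (3, 0, 0)
target: VC(#3) = (2, 0, 0)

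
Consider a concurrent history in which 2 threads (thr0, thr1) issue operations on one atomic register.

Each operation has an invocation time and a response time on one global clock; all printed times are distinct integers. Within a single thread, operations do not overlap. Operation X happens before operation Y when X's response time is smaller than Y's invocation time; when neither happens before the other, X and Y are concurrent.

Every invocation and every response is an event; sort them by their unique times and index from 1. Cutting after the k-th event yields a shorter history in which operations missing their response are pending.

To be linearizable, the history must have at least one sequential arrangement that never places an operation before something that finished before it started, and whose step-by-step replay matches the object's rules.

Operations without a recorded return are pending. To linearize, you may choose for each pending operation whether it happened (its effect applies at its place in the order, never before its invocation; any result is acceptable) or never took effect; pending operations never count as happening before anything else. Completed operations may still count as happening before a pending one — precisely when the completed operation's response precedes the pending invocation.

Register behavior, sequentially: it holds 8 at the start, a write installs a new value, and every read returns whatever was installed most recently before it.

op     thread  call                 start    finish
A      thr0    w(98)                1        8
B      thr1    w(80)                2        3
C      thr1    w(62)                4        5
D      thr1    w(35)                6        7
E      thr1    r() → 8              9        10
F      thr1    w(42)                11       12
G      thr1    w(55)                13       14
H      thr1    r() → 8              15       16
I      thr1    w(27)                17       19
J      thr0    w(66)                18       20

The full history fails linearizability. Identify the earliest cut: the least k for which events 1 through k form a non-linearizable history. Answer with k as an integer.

10

one valid order for events 1..9 is A, B, C, D:
1. A w(98), leaving value 98
2. B w(80), leaving value 80
3. C w(62), leaving value 62
4. D w(35), leaving value 35
at event 10 (E's time-10 response) nothing linearizes any more
sample order A, B, C, D, E stalls at step 5 — E r() → 8 has no legal effect
sample order B, A, C, D, E stalls at step 5 — E r() → 8 has no legal effect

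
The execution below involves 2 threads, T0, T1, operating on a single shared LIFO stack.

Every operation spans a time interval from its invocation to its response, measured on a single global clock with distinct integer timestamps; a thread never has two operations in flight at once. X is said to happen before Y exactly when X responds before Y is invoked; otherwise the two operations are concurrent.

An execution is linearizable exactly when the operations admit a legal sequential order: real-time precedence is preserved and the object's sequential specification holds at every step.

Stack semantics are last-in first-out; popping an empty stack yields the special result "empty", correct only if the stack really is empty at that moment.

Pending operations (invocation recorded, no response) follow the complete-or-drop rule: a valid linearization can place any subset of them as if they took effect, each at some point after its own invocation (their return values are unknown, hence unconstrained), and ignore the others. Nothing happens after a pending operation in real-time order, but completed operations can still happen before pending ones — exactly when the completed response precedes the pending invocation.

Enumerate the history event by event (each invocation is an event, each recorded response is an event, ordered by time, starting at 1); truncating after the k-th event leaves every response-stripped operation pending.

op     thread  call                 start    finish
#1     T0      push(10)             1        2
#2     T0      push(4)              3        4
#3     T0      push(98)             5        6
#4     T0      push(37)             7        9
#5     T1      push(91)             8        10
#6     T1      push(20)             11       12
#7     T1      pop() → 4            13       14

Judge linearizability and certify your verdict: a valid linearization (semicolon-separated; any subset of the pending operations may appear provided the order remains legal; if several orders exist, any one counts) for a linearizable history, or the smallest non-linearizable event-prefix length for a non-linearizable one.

already the first 14 events (up to #7's response at time 14) admit no linearization; the first 13 still do
the 7 completed operations admit 2 real-time orders; each fails the LIFO stack replay
for example #1, #2, #3, #4, #5, #6, #7 fails at step 7: #7 pop() → 4 is not legal there
for example #1, #2, #3, #5, #4, #6, #7 fails at step 7: #7 pop() → 4 is not legal there

not linearizable — minimal violating prefix: 14 events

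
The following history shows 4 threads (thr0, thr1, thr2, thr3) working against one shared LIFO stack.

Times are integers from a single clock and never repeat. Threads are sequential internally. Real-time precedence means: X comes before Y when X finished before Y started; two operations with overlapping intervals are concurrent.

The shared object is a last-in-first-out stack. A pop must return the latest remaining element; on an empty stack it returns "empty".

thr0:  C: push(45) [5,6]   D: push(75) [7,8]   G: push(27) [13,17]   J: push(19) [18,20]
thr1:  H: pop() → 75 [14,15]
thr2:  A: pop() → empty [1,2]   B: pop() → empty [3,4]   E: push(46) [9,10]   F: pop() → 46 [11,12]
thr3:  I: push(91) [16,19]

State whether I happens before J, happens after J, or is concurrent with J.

concurrent

I spans [16,19], J spans [18,20]
the intervals overlap in both directions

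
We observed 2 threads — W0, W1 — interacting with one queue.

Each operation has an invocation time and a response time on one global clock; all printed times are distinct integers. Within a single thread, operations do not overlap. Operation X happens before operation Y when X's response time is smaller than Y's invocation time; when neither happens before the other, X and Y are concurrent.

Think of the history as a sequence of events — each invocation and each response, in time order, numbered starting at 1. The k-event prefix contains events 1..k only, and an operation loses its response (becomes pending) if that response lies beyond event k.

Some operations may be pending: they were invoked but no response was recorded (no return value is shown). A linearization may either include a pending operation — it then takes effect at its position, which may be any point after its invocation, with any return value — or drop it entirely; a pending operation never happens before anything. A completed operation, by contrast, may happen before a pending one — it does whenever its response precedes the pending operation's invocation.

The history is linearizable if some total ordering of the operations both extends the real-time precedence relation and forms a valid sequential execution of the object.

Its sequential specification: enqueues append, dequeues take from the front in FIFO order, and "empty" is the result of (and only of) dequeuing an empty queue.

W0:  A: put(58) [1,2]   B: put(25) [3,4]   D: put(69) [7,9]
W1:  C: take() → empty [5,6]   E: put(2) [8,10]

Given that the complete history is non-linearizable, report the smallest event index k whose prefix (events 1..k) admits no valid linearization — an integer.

6

events 1..5 are still linearizable — one witness is A, B:
1. A put(58), leaving queue <58>
2. B put(25), leaving queue <58,25>
event 6 — C's response, time 6 — after it, nothing linearizes
sample order A, B, C stalls at step 3 — C take() → empty has no legal effect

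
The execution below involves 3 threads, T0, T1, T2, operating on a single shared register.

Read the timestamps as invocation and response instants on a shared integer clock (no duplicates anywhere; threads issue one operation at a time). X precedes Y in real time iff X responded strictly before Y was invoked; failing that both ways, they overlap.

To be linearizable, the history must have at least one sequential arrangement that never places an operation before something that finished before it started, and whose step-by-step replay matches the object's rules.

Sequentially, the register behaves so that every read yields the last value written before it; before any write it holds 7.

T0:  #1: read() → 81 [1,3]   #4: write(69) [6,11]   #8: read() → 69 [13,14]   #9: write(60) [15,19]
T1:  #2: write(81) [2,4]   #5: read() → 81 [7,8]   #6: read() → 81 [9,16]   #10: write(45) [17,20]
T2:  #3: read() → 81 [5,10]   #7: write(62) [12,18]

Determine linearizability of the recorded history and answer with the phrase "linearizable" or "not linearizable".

one valid linearization: #2, #1, #3, #5, #6, #4, #8, #7, #9, #10
1. #2 write(81), leaving value 81
2. #1 read() → 81, leaving value 81
3. #3 read() → 81, leaving value 81
4. #5 read() → 81, leaving value 81
5. #6 read() → 81, leaving value 81
6. #4 write(69), leaving value 69
7. #8 read() → 69, leaving value 69
8. #7 write(62), leaving value 62
9. #9 write(60), leaving value 60
10. #10 write(45), leaving value 45

linearizable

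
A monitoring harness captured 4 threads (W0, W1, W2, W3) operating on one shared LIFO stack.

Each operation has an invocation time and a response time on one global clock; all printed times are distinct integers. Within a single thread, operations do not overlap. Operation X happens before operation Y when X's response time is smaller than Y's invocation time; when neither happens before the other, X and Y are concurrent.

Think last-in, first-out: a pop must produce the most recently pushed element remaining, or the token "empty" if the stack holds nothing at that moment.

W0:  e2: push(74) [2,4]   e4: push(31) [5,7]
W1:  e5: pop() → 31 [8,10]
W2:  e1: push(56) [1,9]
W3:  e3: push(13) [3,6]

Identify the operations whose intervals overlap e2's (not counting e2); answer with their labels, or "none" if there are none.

overlap test against e2 [2,4]: concurrent iff the interval meets 2..4
e1 [1,9]: concurrent
e3 [3,6]: concurrent
e4 [5,7]: after
e5 [8,10]: after

e1, e3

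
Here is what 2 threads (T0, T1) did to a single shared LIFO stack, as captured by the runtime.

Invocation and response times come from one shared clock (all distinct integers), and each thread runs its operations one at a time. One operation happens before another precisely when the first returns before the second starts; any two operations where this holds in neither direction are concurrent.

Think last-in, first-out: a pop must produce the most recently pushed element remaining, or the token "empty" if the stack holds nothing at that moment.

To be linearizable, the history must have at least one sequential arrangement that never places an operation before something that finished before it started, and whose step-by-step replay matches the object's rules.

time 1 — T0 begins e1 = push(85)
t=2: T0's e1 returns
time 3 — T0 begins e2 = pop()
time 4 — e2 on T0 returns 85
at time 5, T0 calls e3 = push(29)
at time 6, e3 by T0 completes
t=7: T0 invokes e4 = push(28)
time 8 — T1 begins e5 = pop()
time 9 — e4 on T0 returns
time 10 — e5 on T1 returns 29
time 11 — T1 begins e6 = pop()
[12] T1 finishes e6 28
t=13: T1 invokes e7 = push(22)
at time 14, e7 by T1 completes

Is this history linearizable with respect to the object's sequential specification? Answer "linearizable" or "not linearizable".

linearizable

a witness: e1, e2, e3, e5, e4, e6, e7
step 1: e1 push(85) — stack <85>
step 2: e2 pop() → 85 — stack <>
step 3: e3 push(29) — stack <29>
step 4: e5 pop() → 29 — stack <>
step 5: e4 push(28) — stack <28>
step 6: e6 pop() → 28 — stack <>
step 7: e7 push(22) — stack <22>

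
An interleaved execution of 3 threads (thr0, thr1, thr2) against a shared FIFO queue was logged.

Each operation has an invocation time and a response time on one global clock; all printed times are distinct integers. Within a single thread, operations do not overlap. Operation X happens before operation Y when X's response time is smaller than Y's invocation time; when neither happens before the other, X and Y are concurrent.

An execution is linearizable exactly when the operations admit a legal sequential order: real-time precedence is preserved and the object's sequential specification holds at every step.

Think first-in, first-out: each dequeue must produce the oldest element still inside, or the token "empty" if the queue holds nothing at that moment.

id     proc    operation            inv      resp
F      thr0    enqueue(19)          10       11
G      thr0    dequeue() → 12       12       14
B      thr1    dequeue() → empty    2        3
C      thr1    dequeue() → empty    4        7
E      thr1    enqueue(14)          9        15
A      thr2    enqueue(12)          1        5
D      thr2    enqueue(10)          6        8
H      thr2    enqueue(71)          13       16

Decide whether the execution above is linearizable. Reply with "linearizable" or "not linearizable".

linearizable

a witness: B, C, A, D, E, F, G, H
after step 1 (B dequeue() → empty): queue <>
after step 2 (C dequeue() → empty): queue <>
after step 3 (A enqueue(12)): queue <12>
after step 4 (D enqueue(10)): queue <12,10>
after step 5 (E enqueue(14)): queue <12,10,14>
after step 6 (F enqueue(19)): queue <12,10,14,19>
after step 7 (G dequeue() → 12): queue <10,14,19>
after step 8 (H enqueue(71)): queue <10,14,19,71>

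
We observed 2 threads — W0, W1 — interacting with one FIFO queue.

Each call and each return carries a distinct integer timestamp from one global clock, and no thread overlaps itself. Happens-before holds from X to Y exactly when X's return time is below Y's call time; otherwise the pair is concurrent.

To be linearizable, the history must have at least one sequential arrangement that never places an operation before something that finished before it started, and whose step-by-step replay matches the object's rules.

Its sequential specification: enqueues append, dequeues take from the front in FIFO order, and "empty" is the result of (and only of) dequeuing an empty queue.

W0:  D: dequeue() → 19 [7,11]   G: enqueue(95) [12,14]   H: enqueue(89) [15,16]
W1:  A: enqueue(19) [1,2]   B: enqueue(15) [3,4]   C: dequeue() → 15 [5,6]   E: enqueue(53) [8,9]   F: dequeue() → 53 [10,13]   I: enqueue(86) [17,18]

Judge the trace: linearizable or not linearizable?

through event 5 a valid linearization exists; event 6 (C responding at time 6) ends that
the sole real-time-consistent order of 3 completed operations fails the FIFO queue replay
for example A, B, C fails at step 3: C dequeue() → 15 is not legal there

not linearizable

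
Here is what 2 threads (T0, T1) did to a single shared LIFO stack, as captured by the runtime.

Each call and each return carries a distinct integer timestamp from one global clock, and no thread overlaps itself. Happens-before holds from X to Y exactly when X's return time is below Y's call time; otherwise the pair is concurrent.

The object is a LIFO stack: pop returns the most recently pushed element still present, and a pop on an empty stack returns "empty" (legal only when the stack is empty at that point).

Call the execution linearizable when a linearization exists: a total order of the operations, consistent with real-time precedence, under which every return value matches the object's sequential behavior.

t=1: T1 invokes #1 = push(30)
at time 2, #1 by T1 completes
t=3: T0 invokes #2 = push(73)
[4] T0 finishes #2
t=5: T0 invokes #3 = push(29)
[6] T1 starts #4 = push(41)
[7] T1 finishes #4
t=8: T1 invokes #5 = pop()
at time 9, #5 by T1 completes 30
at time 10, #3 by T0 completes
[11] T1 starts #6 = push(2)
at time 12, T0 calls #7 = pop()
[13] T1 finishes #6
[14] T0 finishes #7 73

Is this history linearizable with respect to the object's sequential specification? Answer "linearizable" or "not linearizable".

not linearizable

events 1..8 are fine; event 9 — the response of #5 at time 9 — makes the prefix non-linearizable
a single order respects real time; the 4 completed LIFO stack operations fail replay along it
every completion of the 1 pending operation (#3) was checked; none linearizes
take #1, #2, #4, #5 (pending dropped): step 4 already fails, because #5 pop() → 30 cannot occur there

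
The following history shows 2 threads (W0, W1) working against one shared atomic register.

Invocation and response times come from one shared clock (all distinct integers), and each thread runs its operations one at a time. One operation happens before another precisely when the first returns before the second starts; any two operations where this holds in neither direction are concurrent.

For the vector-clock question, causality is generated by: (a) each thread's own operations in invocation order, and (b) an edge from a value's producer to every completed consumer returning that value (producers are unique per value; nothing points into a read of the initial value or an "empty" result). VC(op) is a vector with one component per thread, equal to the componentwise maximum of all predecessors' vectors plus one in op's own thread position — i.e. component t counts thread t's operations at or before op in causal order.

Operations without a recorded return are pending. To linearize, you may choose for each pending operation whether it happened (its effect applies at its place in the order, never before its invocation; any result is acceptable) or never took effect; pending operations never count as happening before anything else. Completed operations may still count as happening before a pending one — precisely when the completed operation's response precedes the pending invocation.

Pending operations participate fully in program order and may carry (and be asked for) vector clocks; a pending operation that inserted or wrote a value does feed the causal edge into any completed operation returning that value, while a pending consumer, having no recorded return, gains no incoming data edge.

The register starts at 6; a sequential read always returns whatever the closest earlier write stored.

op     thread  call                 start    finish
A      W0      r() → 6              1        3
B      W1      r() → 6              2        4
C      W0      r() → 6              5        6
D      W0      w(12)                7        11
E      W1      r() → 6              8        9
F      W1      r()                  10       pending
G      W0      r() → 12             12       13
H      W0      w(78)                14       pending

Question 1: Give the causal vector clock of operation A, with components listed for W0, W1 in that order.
Answer: (1, 0)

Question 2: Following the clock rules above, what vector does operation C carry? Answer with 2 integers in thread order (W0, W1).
Answer: (2, 0)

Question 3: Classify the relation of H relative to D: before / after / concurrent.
Answer: after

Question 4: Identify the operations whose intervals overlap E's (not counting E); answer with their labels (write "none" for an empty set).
Answer: D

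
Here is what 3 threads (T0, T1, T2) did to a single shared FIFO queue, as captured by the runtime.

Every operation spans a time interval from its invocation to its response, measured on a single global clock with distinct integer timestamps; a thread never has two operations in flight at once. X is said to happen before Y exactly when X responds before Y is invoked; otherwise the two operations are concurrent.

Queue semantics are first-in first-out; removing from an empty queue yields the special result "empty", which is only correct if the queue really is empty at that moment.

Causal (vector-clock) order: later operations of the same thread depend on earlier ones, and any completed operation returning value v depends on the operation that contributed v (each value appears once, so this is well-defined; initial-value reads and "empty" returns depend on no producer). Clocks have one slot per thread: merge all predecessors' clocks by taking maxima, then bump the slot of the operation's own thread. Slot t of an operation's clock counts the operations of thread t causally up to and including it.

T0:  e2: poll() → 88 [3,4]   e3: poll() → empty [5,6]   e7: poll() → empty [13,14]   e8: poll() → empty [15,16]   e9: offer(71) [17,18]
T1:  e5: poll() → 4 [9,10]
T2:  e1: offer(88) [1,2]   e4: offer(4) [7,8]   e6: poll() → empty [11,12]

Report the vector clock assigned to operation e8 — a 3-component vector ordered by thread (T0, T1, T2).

(4, 0, 1)

e1, invoked 1, has no incoming edges; only T2's bump applies → (0, 0, 1)
from VC(e1)=(0, 0, 1), e4 (invoked 7) maxes components and bumps T2 → (0, 0, 2)
from VC(e1)=(0, 0, 1), e2 (invoked 3) maxes components and bumps T0 → (1, 0, 1)
from VC(e4)=(0, 0, 2), e6 (invoked 11) maxes components and bumps T2 → (0, 0, 3)
from VC(e4)=(0, 0, 2), e5 (invoked 9) maxes components and bumps T1 → (0, 1, 2)
from VC(e2)=(1, 0, 1), e3 (invoked 5) maxes components and bumps T0 → (2, 0, 1)
from VC(e3)=(2, 0, 1), e7 (invoked 13) maxes components and bumps T0 → (3, 0, 1)
from VC(e7)=(3, 0, 1), e8 (invoked 15) maxes components and bumps T0 → (4, 0, 1)
from VC(e8)=(4, 0, 1), e9 (invoked 17) maxes components and bumps T0 → (5, 0, 1)
target: VC(e8) = (4, 0, 1)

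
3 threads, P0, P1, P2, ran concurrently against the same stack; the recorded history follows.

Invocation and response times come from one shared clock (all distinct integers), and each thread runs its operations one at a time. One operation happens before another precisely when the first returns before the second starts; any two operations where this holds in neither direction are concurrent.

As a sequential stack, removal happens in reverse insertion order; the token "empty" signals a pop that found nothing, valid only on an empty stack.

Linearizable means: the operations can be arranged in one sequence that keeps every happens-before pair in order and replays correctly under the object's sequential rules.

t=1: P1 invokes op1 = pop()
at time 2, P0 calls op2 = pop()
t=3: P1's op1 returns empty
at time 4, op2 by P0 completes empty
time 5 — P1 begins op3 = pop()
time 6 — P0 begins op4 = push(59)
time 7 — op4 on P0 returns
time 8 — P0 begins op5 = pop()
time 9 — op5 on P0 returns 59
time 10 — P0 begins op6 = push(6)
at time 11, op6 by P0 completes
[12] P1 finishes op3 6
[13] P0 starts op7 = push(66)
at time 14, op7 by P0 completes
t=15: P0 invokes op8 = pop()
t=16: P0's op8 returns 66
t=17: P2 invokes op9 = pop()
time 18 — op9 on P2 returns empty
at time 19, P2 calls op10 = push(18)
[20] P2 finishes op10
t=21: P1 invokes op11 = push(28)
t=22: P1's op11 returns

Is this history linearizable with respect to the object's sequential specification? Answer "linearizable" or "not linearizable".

linearizable

one valid linearization: op1, op2, op4, op5, op6, op3, op7, op8, op9, op10, op11
1. op1 pop() → empty, leaving stack <>
2. op2 pop() → empty, leaving stack <>
3. op4 push(59), leaving stack <59>
4. op5 pop() → 59, leaving stack <>
5. op6 push(6), leaving stack <6>
6. op3 pop() → 6, leaving stack <>
7. op7 push(66), leaving stack <66>
8. op8 pop() → 66, leaving stack <>
9. op9 pop() → empty, leaving stack <>
10. op10 push(18), leaving stack <18>
11. op11 push(28), leaving stack <18,28>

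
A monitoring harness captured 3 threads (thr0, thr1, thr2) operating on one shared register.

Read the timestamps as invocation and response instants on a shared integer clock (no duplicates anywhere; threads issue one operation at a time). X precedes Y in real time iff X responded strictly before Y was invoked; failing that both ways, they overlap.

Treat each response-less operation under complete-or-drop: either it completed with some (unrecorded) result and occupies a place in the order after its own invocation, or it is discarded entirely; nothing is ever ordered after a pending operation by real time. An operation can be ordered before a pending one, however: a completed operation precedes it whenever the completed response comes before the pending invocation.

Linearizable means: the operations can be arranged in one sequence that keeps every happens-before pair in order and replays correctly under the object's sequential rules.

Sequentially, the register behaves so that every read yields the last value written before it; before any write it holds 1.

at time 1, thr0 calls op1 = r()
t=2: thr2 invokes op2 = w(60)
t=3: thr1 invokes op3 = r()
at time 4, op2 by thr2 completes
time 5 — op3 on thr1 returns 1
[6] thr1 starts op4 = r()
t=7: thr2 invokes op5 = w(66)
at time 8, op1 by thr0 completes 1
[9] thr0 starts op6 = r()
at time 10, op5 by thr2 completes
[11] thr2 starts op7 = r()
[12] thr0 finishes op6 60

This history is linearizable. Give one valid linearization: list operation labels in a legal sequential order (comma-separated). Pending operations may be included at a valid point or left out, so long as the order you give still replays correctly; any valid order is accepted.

1. op1 r() → 1, leaving value 1
2. op3 r() → 1, leaving value 1
3. op2 w(60), leaving value 60
4. op4 r() (pending, included), leaving value 60
5. op6 r() → 60, leaving value 60
6. op5 w(66), leaving value 66

op1, op3, op2, op4, op6, op5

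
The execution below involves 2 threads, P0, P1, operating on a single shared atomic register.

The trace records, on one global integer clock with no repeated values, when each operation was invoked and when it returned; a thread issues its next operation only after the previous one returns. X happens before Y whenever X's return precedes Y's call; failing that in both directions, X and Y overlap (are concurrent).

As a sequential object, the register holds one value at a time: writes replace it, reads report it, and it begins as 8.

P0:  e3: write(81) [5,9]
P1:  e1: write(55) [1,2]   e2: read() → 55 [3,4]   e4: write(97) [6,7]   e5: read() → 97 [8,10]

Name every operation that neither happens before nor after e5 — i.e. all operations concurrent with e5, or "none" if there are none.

concurrent with e5 ([8,10]): every op whose interval crosses 8..10
e1 [1,2]: before
e2 [3,4]: before
e3 [5,9]: concurrent
e4 [6,7]: before

e3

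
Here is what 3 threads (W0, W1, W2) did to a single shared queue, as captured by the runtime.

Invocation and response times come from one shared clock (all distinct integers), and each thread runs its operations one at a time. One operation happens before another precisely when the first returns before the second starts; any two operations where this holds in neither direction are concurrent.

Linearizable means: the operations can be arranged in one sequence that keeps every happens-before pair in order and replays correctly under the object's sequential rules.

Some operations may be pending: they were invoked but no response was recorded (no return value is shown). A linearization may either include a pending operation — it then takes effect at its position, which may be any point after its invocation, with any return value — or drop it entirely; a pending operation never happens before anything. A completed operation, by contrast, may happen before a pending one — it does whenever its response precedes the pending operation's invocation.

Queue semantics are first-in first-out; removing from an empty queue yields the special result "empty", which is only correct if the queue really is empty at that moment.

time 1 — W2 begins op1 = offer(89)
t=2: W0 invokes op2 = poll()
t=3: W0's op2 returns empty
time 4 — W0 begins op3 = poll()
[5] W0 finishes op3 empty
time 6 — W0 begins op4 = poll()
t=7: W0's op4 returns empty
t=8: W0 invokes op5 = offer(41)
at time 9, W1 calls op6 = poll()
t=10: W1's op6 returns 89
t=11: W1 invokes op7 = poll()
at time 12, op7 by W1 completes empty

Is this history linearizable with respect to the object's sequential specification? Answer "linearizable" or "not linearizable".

witness order: op2, op3, op4, op1, op6, op7
1. op2 poll() → empty, leaving queue <>
2. op3 poll() → empty, leaving queue <>
3. op4 poll() → empty, leaving queue <>
4. op1 offer(89) (pending, included), leaving queue <89>
5. op6 poll() → 89, leaving queue <>
6. op7 poll() → empty, leaving queue <>

linearizable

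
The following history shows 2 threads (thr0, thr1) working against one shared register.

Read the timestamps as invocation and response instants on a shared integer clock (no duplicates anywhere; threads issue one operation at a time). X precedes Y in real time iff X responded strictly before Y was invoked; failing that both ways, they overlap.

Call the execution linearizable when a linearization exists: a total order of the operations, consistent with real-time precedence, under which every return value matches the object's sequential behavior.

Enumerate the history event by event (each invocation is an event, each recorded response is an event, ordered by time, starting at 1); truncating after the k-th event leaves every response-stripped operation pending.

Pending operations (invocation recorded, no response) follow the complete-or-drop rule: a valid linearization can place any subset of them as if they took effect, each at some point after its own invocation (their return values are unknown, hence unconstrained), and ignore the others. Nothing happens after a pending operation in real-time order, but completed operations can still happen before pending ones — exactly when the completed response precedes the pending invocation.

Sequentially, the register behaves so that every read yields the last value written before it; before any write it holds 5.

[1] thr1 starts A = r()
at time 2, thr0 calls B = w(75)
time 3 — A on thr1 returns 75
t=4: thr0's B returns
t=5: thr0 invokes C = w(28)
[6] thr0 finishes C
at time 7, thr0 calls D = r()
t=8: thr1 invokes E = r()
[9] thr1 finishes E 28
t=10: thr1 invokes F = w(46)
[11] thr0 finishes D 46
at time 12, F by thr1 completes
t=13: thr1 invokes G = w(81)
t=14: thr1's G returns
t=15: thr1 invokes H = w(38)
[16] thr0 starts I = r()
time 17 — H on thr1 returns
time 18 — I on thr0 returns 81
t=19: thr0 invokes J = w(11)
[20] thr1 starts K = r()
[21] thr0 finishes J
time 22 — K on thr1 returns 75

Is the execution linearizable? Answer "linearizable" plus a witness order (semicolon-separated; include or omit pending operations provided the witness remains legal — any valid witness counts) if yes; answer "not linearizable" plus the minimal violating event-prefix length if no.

already the first 22 events (up to K's response at time 22) admit no linearization; the first 21 still do
real-time-consistent orders of the 11 completed operations: 24 — all fail the register replay
for example A, B, C, D, E, F, G, H, I, J, K fails at step 1: A r() → 75 is not legal there
for example A, B, C, D, E, F, G, H, I, K, J fails at step 1: A r() → 75 is not legal there

not linearizable — minimal violating prefix: 22 events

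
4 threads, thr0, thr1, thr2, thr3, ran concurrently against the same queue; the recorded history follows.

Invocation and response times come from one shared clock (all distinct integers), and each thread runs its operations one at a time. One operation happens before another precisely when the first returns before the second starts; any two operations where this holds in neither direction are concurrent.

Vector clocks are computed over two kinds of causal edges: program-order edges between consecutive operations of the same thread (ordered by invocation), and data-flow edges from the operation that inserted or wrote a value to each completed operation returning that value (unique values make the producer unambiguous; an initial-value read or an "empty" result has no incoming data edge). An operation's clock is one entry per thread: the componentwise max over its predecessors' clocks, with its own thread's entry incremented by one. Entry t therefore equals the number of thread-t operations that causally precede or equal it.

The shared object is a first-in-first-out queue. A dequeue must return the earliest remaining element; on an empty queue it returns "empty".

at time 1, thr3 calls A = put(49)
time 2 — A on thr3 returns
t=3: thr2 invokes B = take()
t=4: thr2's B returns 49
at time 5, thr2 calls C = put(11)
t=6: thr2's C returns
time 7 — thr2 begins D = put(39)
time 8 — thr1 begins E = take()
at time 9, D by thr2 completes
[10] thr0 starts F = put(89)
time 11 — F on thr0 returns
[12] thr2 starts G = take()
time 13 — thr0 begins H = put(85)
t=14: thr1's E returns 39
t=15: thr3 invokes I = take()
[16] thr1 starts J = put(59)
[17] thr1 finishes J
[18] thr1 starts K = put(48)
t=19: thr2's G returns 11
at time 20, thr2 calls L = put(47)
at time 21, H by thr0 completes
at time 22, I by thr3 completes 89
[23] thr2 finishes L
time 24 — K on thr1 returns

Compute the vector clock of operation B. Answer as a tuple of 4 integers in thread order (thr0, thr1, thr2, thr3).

no predecessors for A (invoked 1): thr3 increments from zero → (0, 0, 0, 1)
no predecessors for F (invoked 10): thr0 increments from zero → (1, 0, 0, 0)
invoked at 3, B merges VC(A)=(0, 0, 0, 1) and bumps thr2's slot → (0, 0, 1, 1)
invoked at 13, H merges VC(F)=(1, 0, 0, 0) and bumps thr0's slot → (2, 0, 0, 0)
invoked at 5, C merges VC(B)=(0, 0, 1, 1) and bumps thr2's slot → (0, 0, 2, 1)
invoked at 15, I merges VC(A)=(0, 0, 0, 1), VC(F)=(1, 0, 0, 0) and bumps thr3's slot → (1, 0, 0, 2)
invoked at 7, D merges VC(C)=(0, 0, 2, 1) and bumps thr2's slot → (0, 0, 3, 1)
invoked at 12, G merges VC(C)=(0, 0, 2, 1), VC(D)=(0, 0, 3, 1) and bumps thr2's slot → (0, 0, 4, 1)
invoked at 8, E merges VC(D)=(0, 0, 3, 1) and bumps thr1's slot → (0, 1, 3, 1)
invoked at 20, L merges VC(G)=(0, 0, 4, 1) and bumps thr2's slot → (0, 0, 5, 1)
invoked at 16, J merges VC(E)=(0, 1, 3, 1) and bumps thr1's slot → (0, 2, 3, 1)
invoked at 18, K merges VC(J)=(0, 2, 3, 1) and bumps thr1's slot → (0, 3, 3, 1)
target: VC(B) = (0, 0, 1, 1)

(0, 0, 1, 1)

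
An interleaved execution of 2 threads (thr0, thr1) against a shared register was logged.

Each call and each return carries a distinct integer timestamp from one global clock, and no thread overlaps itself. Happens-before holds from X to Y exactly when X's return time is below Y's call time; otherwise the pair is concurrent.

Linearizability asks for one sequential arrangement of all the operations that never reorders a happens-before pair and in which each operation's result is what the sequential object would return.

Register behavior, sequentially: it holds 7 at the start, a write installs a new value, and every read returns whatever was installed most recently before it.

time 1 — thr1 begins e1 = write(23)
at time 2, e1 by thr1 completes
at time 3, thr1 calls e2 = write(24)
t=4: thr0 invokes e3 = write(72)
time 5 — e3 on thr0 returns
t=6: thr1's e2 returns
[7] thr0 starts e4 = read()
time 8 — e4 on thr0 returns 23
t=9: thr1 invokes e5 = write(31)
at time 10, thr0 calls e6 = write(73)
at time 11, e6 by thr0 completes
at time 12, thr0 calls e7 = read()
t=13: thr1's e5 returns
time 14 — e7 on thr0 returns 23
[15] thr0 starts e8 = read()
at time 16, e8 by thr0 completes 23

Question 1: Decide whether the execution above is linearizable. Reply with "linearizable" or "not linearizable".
not linearizable

already the first 8 events (up to e4's response at time 8) admit no linearization; the first 7 still do
the 4 completed operations admit 2 real-time orders; each fails the register replay
sample order e1, e2, e3, e4 stalls at step 4 — e4 read() → 23 has no legal effect
sample order e1, e3, e2, e4 stalls at step 4 — e4 read() → 23 has no legal effect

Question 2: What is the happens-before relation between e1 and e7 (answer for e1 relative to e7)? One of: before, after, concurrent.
before

e1 spans [1,2], e7 spans [12,14]
resp(e1)=2 < inv(e7)=12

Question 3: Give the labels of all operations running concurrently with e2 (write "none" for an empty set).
e3

e2 runs from 3 to 6; window-overlapping ops are concurrent
e1 [1,2]: before
e3 [4,5]: concurrent
e4 [7,8]: after
e5 [9,13]: after
e6 [10,11]: after
e7 [12,14]: after
e8 [15,16]: after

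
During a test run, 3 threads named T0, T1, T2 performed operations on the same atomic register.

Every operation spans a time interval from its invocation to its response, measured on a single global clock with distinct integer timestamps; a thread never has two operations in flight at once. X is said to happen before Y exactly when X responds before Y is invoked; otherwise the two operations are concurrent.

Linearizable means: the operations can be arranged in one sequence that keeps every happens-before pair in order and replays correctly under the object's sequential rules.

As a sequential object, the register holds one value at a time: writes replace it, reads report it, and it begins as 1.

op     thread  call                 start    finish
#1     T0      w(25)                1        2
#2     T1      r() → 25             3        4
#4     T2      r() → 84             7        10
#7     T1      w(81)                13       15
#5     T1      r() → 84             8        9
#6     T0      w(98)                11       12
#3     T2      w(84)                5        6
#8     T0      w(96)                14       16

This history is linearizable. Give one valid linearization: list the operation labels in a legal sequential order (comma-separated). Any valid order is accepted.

after step 1 (#1 w(25)): value 25
after step 2 (#2 r() → 25): value 25
after step 3 (#3 w(84)): value 84
after step 4 (#4 r() → 84): value 84
after step 5 (#5 r() → 84): value 84
after step 6 (#6 w(98)): value 98
after step 7 (#7 w(81)): value 81
after step 8 (#8 w(96)): value 96

#1, #2, #3, #4, #5, #6, #7, #8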